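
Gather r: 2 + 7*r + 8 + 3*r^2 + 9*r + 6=3*r^2 + 16*r + 16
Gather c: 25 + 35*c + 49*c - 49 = 84*c - 24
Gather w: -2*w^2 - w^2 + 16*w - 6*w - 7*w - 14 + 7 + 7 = -3*w^2 + 3*w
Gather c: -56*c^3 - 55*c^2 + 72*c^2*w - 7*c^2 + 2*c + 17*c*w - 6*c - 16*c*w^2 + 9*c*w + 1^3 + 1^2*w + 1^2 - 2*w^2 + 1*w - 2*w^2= -56*c^3 + c^2*(72*w - 62) + c*(-16*w^2 + 26*w - 4) - 4*w^2 + 2*w + 2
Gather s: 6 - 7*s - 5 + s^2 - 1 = s^2 - 7*s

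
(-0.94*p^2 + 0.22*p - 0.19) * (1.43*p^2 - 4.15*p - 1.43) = -1.3442*p^4 + 4.2156*p^3 + 0.1595*p^2 + 0.4739*p + 0.2717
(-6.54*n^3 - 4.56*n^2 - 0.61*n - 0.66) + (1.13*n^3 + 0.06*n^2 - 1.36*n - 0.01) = -5.41*n^3 - 4.5*n^2 - 1.97*n - 0.67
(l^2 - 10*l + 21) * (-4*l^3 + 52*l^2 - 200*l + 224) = -4*l^5 + 92*l^4 - 804*l^3 + 3316*l^2 - 6440*l + 4704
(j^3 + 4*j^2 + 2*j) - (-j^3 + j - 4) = 2*j^3 + 4*j^2 + j + 4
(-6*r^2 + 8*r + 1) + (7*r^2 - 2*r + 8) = r^2 + 6*r + 9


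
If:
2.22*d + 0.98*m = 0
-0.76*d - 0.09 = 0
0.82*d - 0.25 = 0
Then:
No Solution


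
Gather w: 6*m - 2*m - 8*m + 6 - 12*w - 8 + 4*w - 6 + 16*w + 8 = -4*m + 8*w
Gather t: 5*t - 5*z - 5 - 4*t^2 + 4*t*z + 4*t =-4*t^2 + t*(4*z + 9) - 5*z - 5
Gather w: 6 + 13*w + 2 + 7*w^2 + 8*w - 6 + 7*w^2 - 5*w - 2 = 14*w^2 + 16*w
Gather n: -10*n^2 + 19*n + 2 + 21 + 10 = -10*n^2 + 19*n + 33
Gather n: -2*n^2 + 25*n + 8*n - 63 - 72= -2*n^2 + 33*n - 135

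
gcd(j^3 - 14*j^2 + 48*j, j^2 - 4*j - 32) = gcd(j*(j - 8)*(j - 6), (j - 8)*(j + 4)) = j - 8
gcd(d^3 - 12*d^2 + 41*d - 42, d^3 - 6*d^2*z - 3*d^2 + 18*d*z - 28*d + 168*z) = d - 7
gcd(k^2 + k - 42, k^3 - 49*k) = k + 7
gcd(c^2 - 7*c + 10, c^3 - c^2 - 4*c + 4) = c - 2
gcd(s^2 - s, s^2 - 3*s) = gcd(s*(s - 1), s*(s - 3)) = s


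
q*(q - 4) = q^2 - 4*q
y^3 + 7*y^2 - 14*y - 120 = (y - 4)*(y + 5)*(y + 6)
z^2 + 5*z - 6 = (z - 1)*(z + 6)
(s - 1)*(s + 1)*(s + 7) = s^3 + 7*s^2 - s - 7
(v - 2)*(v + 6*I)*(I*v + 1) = I*v^3 - 5*v^2 - 2*I*v^2 + 10*v + 6*I*v - 12*I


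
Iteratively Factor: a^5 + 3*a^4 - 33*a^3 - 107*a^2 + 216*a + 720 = (a - 5)*(a^4 + 8*a^3 + 7*a^2 - 72*a - 144) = (a - 5)*(a + 4)*(a^3 + 4*a^2 - 9*a - 36) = (a - 5)*(a + 4)^2*(a^2 - 9) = (a - 5)*(a - 3)*(a + 4)^2*(a + 3)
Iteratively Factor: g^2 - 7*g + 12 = (g - 4)*(g - 3)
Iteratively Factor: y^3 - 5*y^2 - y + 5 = (y + 1)*(y^2 - 6*y + 5) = (y - 5)*(y + 1)*(y - 1)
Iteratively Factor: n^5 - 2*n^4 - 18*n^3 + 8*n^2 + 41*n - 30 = (n + 2)*(n^4 - 4*n^3 - 10*n^2 + 28*n - 15) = (n + 2)*(n + 3)*(n^3 - 7*n^2 + 11*n - 5) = (n - 1)*(n + 2)*(n + 3)*(n^2 - 6*n + 5) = (n - 1)^2*(n + 2)*(n + 3)*(n - 5)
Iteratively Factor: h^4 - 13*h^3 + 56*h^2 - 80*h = (h - 5)*(h^3 - 8*h^2 + 16*h) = h*(h - 5)*(h^2 - 8*h + 16) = h*(h - 5)*(h - 4)*(h - 4)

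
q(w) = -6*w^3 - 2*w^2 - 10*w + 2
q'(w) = -18*w^2 - 4*w - 10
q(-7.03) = 2058.03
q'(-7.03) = -871.46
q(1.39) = -31.88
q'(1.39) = -50.34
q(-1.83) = 50.37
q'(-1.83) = -62.96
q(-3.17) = 204.73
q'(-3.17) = -178.20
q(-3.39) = 246.67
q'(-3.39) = -203.30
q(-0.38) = 5.84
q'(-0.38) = -11.08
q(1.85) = -61.33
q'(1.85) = -79.00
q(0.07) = 1.29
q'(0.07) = -10.37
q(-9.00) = 4304.00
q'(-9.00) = -1432.00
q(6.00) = -1426.00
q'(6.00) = -682.00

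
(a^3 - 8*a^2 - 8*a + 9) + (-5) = a^3 - 8*a^2 - 8*a + 4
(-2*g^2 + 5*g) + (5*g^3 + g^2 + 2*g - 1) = 5*g^3 - g^2 + 7*g - 1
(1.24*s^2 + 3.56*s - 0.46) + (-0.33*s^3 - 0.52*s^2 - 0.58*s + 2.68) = -0.33*s^3 + 0.72*s^2 + 2.98*s + 2.22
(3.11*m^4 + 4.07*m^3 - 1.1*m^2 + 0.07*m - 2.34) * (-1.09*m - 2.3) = -3.3899*m^5 - 11.5893*m^4 - 8.162*m^3 + 2.4537*m^2 + 2.3896*m + 5.382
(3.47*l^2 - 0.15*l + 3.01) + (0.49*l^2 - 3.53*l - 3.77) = 3.96*l^2 - 3.68*l - 0.76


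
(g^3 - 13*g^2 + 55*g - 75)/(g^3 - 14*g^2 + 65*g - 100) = (g - 3)/(g - 4)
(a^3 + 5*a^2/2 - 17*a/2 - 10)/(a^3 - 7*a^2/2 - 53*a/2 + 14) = (2*a^2 - 3*a - 5)/(2*a^2 - 15*a + 7)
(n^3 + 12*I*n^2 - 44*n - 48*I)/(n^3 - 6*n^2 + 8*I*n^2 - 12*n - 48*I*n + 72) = (n + 4*I)/(n - 6)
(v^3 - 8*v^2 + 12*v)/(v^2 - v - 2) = v*(v - 6)/(v + 1)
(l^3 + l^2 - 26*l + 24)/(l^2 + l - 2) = (l^2 + 2*l - 24)/(l + 2)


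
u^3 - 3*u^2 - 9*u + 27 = (u - 3)^2*(u + 3)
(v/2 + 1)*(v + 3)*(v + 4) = v^3/2 + 9*v^2/2 + 13*v + 12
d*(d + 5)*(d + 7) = d^3 + 12*d^2 + 35*d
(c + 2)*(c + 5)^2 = c^3 + 12*c^2 + 45*c + 50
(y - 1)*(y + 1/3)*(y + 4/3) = y^3 + 2*y^2/3 - 11*y/9 - 4/9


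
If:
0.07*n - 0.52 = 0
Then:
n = 7.43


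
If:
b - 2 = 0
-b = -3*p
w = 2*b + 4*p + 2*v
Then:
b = 2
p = 2/3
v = w/2 - 10/3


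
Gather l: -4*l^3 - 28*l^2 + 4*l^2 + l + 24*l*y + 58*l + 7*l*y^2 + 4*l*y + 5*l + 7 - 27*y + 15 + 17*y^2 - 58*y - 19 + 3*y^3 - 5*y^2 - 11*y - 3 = -4*l^3 - 24*l^2 + l*(7*y^2 + 28*y + 64) + 3*y^3 + 12*y^2 - 96*y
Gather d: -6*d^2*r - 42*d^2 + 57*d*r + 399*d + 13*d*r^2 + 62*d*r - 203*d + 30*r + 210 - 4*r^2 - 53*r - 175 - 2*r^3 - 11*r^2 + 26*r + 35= d^2*(-6*r - 42) + d*(13*r^2 + 119*r + 196) - 2*r^3 - 15*r^2 + 3*r + 70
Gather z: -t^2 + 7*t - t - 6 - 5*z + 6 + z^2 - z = -t^2 + 6*t + z^2 - 6*z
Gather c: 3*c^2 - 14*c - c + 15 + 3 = 3*c^2 - 15*c + 18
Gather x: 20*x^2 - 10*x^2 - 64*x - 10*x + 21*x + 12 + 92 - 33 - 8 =10*x^2 - 53*x + 63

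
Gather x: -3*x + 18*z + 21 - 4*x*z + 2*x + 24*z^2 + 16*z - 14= x*(-4*z - 1) + 24*z^2 + 34*z + 7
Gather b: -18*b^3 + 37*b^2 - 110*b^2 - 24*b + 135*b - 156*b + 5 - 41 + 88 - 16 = -18*b^3 - 73*b^2 - 45*b + 36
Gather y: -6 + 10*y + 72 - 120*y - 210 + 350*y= 240*y - 144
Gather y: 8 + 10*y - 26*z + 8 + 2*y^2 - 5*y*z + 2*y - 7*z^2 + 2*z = 2*y^2 + y*(12 - 5*z) - 7*z^2 - 24*z + 16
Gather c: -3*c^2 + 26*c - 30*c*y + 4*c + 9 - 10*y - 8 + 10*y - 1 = -3*c^2 + c*(30 - 30*y)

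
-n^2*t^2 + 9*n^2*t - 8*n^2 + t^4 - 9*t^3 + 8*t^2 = (-n + t)*(n + t)*(t - 8)*(t - 1)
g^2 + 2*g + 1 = (g + 1)^2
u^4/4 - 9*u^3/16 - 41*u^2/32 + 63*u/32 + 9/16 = (u/4 + 1/2)*(u - 3)*(u - 3/2)*(u + 1/4)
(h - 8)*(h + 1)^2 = h^3 - 6*h^2 - 15*h - 8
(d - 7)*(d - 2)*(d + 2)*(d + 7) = d^4 - 53*d^2 + 196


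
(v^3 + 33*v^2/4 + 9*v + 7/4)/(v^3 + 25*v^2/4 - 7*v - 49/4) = (4*v + 1)/(4*v - 7)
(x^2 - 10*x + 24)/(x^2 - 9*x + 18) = (x - 4)/(x - 3)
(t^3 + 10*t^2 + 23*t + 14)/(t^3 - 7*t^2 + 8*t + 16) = (t^2 + 9*t + 14)/(t^2 - 8*t + 16)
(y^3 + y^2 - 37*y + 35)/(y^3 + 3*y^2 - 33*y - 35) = (y - 1)/(y + 1)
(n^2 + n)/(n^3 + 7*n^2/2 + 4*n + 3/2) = 2*n/(2*n^2 + 5*n + 3)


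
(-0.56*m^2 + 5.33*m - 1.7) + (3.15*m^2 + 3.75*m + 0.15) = 2.59*m^2 + 9.08*m - 1.55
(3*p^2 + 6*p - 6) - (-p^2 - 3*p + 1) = 4*p^2 + 9*p - 7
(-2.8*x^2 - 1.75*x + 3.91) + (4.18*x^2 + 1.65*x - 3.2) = 1.38*x^2 - 0.1*x + 0.71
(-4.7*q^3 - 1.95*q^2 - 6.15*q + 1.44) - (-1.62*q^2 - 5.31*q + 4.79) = -4.7*q^3 - 0.33*q^2 - 0.840000000000001*q - 3.35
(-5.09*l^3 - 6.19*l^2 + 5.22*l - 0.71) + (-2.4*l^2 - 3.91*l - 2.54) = -5.09*l^3 - 8.59*l^2 + 1.31*l - 3.25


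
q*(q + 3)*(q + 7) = q^3 + 10*q^2 + 21*q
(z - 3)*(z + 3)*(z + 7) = z^3 + 7*z^2 - 9*z - 63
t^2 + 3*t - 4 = (t - 1)*(t + 4)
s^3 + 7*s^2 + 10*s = s*(s + 2)*(s + 5)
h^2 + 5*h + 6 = (h + 2)*(h + 3)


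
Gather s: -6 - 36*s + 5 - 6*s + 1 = -42*s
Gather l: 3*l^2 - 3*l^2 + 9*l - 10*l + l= 0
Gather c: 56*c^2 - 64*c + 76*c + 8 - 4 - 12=56*c^2 + 12*c - 8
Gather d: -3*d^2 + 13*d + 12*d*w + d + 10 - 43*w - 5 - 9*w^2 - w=-3*d^2 + d*(12*w + 14) - 9*w^2 - 44*w + 5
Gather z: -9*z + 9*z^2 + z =9*z^2 - 8*z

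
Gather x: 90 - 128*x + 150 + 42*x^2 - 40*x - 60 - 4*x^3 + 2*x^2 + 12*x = -4*x^3 + 44*x^2 - 156*x + 180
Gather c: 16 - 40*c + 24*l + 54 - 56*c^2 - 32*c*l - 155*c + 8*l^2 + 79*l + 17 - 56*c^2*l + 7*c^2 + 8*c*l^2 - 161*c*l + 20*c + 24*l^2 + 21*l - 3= c^2*(-56*l - 49) + c*(8*l^2 - 193*l - 175) + 32*l^2 + 124*l + 84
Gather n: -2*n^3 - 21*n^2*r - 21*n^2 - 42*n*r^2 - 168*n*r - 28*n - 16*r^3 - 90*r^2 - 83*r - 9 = -2*n^3 + n^2*(-21*r - 21) + n*(-42*r^2 - 168*r - 28) - 16*r^3 - 90*r^2 - 83*r - 9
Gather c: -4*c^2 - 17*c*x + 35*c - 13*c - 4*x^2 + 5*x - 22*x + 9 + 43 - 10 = -4*c^2 + c*(22 - 17*x) - 4*x^2 - 17*x + 42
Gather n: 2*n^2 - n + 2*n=2*n^2 + n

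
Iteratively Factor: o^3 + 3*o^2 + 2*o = (o)*(o^2 + 3*o + 2) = o*(o + 2)*(o + 1)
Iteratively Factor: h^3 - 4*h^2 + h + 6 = (h - 3)*(h^2 - h - 2) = (h - 3)*(h - 2)*(h + 1)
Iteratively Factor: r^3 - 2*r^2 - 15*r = (r - 5)*(r^2 + 3*r) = r*(r - 5)*(r + 3)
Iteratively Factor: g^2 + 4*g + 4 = (g + 2)*(g + 2)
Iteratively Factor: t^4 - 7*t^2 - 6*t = (t - 3)*(t^3 + 3*t^2 + 2*t) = (t - 3)*(t + 2)*(t^2 + t) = t*(t - 3)*(t + 2)*(t + 1)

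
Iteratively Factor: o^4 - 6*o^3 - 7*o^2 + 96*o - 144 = (o - 3)*(o^3 - 3*o^2 - 16*o + 48) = (o - 4)*(o - 3)*(o^2 + o - 12) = (o - 4)*(o - 3)*(o + 4)*(o - 3)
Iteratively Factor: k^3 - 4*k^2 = (k)*(k^2 - 4*k) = k*(k - 4)*(k)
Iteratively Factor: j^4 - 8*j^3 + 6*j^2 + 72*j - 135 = (j - 5)*(j^3 - 3*j^2 - 9*j + 27) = (j - 5)*(j - 3)*(j^2 - 9) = (j - 5)*(j - 3)^2*(j + 3)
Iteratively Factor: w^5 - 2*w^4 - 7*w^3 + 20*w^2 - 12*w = (w - 2)*(w^4 - 7*w^2 + 6*w) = (w - 2)^2*(w^3 + 2*w^2 - 3*w) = (w - 2)^2*(w + 3)*(w^2 - w) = w*(w - 2)^2*(w + 3)*(w - 1)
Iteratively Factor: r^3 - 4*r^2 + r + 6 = (r + 1)*(r^2 - 5*r + 6) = (r - 2)*(r + 1)*(r - 3)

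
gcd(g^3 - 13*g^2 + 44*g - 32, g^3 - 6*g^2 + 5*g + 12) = g - 4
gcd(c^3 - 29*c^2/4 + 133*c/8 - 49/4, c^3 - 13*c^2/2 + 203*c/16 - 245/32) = c^2 - 21*c/4 + 49/8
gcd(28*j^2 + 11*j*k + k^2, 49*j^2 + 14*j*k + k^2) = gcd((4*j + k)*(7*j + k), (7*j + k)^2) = 7*j + k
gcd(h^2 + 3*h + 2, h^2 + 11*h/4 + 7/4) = h + 1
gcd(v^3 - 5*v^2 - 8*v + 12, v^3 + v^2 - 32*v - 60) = v^2 - 4*v - 12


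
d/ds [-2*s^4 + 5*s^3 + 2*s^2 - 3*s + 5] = -8*s^3 + 15*s^2 + 4*s - 3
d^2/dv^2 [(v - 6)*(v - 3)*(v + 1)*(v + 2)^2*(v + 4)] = 30*v^4 - 420*v^2 - 324*v + 392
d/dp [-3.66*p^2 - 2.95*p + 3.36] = -7.32*p - 2.95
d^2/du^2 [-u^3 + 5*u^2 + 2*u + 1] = 10 - 6*u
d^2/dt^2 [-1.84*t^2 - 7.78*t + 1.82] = -3.68000000000000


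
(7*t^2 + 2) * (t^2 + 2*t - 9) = 7*t^4 + 14*t^3 - 61*t^2 + 4*t - 18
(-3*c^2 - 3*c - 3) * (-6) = 18*c^2 + 18*c + 18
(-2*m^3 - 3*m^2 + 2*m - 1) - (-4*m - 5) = -2*m^3 - 3*m^2 + 6*m + 4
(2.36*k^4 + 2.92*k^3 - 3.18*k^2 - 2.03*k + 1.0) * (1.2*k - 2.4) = 2.832*k^5 - 2.16*k^4 - 10.824*k^3 + 5.196*k^2 + 6.072*k - 2.4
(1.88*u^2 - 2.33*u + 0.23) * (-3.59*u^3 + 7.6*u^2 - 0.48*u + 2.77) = -6.7492*u^5 + 22.6527*u^4 - 19.4361*u^3 + 8.074*u^2 - 6.5645*u + 0.6371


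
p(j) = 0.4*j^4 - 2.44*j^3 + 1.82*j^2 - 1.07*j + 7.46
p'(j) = 1.6*j^3 - 7.32*j^2 + 3.64*j - 1.07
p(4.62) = -17.01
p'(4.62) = 17.28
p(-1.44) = 21.78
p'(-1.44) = -26.27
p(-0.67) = 9.81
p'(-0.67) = -7.28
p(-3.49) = 196.42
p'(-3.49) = -170.95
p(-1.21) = 16.60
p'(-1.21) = -19.03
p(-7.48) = 2390.63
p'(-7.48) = -1107.47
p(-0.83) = 11.19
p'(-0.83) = -10.05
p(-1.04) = 13.75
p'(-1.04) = -14.57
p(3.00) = -12.85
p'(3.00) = -12.83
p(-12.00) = 12793.10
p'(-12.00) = -3863.63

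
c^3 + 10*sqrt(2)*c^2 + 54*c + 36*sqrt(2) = (c + sqrt(2))*(c + 3*sqrt(2))*(c + 6*sqrt(2))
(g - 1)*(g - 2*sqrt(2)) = g^2 - 2*sqrt(2)*g - g + 2*sqrt(2)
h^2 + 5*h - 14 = (h - 2)*(h + 7)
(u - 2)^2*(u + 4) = u^3 - 12*u + 16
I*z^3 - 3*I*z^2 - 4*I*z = z*(z - 4)*(I*z + I)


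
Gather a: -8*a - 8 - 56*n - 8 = -8*a - 56*n - 16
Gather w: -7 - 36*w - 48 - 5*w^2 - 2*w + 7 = -5*w^2 - 38*w - 48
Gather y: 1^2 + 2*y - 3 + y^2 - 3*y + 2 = y^2 - y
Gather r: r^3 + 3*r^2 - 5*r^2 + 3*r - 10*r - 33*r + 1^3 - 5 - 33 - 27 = r^3 - 2*r^2 - 40*r - 64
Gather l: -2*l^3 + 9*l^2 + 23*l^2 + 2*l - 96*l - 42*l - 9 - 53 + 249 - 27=-2*l^3 + 32*l^2 - 136*l + 160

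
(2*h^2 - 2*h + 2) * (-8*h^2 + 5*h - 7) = -16*h^4 + 26*h^3 - 40*h^2 + 24*h - 14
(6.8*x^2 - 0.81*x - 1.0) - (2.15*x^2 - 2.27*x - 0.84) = 4.65*x^2 + 1.46*x - 0.16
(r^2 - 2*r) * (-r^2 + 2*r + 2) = -r^4 + 4*r^3 - 2*r^2 - 4*r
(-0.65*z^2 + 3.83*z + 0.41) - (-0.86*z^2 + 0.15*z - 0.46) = 0.21*z^2 + 3.68*z + 0.87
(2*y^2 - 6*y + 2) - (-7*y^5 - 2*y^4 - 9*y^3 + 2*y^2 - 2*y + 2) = 7*y^5 + 2*y^4 + 9*y^3 - 4*y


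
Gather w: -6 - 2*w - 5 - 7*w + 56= 45 - 9*w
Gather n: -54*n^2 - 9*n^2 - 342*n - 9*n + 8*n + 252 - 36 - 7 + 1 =-63*n^2 - 343*n + 210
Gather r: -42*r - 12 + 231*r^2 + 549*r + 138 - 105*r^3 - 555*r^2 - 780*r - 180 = -105*r^3 - 324*r^2 - 273*r - 54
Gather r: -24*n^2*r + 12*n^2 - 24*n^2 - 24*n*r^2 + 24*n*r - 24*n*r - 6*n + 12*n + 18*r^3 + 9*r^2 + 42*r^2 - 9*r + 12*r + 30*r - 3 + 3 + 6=-12*n^2 + 6*n + 18*r^3 + r^2*(51 - 24*n) + r*(33 - 24*n^2) + 6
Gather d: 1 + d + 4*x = d + 4*x + 1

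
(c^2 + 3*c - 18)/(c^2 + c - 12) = (c + 6)/(c + 4)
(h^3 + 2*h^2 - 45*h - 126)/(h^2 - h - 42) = h + 3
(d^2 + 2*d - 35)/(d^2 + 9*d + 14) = (d - 5)/(d + 2)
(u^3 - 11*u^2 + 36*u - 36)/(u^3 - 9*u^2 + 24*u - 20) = (u^2 - 9*u + 18)/(u^2 - 7*u + 10)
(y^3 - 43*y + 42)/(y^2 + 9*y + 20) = (y^3 - 43*y + 42)/(y^2 + 9*y + 20)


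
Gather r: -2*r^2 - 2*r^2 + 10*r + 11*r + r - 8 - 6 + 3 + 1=-4*r^2 + 22*r - 10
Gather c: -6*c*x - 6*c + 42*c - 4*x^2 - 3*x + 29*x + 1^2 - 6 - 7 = c*(36 - 6*x) - 4*x^2 + 26*x - 12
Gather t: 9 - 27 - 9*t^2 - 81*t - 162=-9*t^2 - 81*t - 180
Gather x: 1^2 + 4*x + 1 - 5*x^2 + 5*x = -5*x^2 + 9*x + 2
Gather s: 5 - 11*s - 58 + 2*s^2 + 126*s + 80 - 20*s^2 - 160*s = -18*s^2 - 45*s + 27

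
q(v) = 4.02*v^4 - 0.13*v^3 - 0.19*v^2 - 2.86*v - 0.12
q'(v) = 16.08*v^3 - 0.39*v^2 - 0.38*v - 2.86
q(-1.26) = 13.57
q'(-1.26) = -35.17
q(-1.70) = 38.41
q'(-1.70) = -82.34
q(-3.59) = 681.45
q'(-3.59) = -750.52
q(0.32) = -1.02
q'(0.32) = -2.49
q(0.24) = -0.81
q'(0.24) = -2.75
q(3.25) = 432.61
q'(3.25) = 543.78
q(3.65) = 694.09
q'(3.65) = 772.48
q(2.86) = 256.07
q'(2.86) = 369.03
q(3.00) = 311.70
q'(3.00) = 426.65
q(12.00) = 83072.28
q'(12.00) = 27722.66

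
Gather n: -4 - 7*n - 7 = -7*n - 11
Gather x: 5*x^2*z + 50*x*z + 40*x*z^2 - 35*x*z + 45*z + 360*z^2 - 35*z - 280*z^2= 5*x^2*z + x*(40*z^2 + 15*z) + 80*z^2 + 10*z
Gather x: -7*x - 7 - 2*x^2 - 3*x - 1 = -2*x^2 - 10*x - 8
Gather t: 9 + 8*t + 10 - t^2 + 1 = -t^2 + 8*t + 20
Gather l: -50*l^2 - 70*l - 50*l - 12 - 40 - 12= -50*l^2 - 120*l - 64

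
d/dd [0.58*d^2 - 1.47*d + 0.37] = 1.16*d - 1.47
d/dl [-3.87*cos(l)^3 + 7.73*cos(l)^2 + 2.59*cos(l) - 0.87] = (11.61*cos(l)^2 - 15.46*cos(l) - 2.59)*sin(l)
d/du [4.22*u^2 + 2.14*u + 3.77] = 8.44*u + 2.14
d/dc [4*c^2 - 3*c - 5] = 8*c - 3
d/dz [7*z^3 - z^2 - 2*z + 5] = 21*z^2 - 2*z - 2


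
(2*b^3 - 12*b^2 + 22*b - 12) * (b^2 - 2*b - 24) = 2*b^5 - 16*b^4 - 2*b^3 + 232*b^2 - 504*b + 288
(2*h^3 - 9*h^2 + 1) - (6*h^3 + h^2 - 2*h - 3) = -4*h^3 - 10*h^2 + 2*h + 4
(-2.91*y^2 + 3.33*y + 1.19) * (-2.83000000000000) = 8.2353*y^2 - 9.4239*y - 3.3677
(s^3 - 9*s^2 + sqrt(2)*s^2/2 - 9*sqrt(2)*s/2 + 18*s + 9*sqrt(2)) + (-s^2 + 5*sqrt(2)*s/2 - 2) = s^3 - 10*s^2 + sqrt(2)*s^2/2 - 2*sqrt(2)*s + 18*s - 2 + 9*sqrt(2)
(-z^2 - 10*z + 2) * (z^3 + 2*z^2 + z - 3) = -z^5 - 12*z^4 - 19*z^3 - 3*z^2 + 32*z - 6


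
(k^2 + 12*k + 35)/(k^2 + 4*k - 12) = (k^2 + 12*k + 35)/(k^2 + 4*k - 12)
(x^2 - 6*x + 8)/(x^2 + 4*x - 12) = (x - 4)/(x + 6)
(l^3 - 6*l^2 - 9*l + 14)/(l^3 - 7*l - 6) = (l^2 - 8*l + 7)/(l^2 - 2*l - 3)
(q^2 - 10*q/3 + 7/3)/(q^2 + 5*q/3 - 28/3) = (q - 1)/(q + 4)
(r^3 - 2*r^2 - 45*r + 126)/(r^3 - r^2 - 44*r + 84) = (r - 3)/(r - 2)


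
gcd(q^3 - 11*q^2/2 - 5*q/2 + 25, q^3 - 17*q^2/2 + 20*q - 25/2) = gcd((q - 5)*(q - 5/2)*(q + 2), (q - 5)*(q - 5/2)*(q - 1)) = q^2 - 15*q/2 + 25/2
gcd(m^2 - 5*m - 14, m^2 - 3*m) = 1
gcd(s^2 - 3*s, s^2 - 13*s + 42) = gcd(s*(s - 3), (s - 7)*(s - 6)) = 1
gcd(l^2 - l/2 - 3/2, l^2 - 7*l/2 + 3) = l - 3/2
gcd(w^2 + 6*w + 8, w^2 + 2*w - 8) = w + 4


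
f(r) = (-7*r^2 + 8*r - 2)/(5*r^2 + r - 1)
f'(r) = (8 - 14*r)/(5*r^2 + r - 1) + (-10*r - 1)*(-7*r^2 + 8*r - 2)/(5*r^2 + r - 1)^2 = (-47*r^2 + 34*r - 6)/(25*r^4 + 10*r^3 - 9*r^2 - 2*r + 1)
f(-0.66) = -19.94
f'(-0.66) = -182.29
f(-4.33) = -1.90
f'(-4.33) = -0.13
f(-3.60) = -2.02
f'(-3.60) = -0.20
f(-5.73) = -1.76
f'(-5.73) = -0.07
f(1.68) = -0.56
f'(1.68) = -0.37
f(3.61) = -0.95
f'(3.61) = -0.11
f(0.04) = 1.78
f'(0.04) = -5.20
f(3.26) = -0.91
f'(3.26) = -0.13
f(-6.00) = -1.75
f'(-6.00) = -0.06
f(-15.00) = -1.53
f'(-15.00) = -0.00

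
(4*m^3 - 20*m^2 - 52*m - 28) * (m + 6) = 4*m^4 + 4*m^3 - 172*m^2 - 340*m - 168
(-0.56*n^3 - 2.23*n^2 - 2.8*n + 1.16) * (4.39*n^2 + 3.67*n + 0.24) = -2.4584*n^5 - 11.8449*n^4 - 20.6105*n^3 - 5.7188*n^2 + 3.5852*n + 0.2784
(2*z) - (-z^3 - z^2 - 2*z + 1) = z^3 + z^2 + 4*z - 1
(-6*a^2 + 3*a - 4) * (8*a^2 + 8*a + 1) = -48*a^4 - 24*a^3 - 14*a^2 - 29*a - 4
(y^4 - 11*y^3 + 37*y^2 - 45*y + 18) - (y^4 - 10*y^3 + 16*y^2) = -y^3 + 21*y^2 - 45*y + 18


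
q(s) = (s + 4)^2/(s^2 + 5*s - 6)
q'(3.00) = -0.89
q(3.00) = 2.72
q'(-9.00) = 0.03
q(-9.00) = 0.83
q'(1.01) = -35714.27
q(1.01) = 358.06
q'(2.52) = -1.54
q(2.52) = 3.28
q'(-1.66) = -0.47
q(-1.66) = -0.47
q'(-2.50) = -0.24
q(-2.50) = -0.18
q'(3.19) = -0.74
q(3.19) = 2.57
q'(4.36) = -0.31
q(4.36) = 2.01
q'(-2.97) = -0.16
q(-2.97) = -0.09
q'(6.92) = -0.10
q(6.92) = 1.56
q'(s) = (-2*s - 5)*(s + 4)^2/(s^2 + 5*s - 6)^2 + (2*s + 8)/(s^2 + 5*s - 6)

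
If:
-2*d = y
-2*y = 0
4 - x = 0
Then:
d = 0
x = 4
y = 0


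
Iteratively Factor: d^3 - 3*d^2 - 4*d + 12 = (d + 2)*(d^2 - 5*d + 6) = (d - 3)*(d + 2)*(d - 2)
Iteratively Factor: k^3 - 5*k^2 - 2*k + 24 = (k - 4)*(k^2 - k - 6) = (k - 4)*(k - 3)*(k + 2)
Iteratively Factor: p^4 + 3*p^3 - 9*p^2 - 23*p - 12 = (p - 3)*(p^3 + 6*p^2 + 9*p + 4) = (p - 3)*(p + 1)*(p^2 + 5*p + 4) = (p - 3)*(p + 1)*(p + 4)*(p + 1)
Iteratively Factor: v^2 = (v)*(v)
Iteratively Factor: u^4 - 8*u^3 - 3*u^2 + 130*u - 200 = (u - 5)*(u^3 - 3*u^2 - 18*u + 40) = (u - 5)*(u + 4)*(u^2 - 7*u + 10) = (u - 5)^2*(u + 4)*(u - 2)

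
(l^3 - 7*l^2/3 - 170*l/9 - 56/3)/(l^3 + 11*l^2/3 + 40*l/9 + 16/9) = (3*l^2 - 11*l - 42)/(3*l^2 + 7*l + 4)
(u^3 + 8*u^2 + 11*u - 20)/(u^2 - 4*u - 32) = (u^2 + 4*u - 5)/(u - 8)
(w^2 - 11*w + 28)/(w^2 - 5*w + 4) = (w - 7)/(w - 1)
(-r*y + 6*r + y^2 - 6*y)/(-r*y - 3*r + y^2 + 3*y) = (y - 6)/(y + 3)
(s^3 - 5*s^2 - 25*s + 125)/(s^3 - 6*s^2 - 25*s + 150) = (s - 5)/(s - 6)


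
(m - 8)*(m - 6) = m^2 - 14*m + 48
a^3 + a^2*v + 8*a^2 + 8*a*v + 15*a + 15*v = (a + 3)*(a + 5)*(a + v)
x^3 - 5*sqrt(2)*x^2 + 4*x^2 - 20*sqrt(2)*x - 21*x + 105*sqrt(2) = (x - 3)*(x + 7)*(x - 5*sqrt(2))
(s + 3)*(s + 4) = s^2 + 7*s + 12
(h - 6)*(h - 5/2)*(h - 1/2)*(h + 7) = h^4 - 2*h^3 - 175*h^2/4 + 509*h/4 - 105/2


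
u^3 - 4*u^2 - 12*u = u*(u - 6)*(u + 2)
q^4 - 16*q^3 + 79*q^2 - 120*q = q*(q - 8)*(q - 5)*(q - 3)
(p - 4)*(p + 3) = p^2 - p - 12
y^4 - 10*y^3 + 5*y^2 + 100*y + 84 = (y - 7)*(y - 6)*(y + 1)*(y + 2)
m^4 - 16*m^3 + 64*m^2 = m^2*(m - 8)^2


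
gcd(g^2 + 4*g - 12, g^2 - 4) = g - 2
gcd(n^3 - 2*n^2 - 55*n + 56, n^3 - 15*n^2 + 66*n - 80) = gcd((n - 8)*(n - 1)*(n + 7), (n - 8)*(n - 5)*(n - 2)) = n - 8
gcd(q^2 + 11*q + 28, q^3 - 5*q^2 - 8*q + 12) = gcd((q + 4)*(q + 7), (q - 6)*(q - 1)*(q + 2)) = 1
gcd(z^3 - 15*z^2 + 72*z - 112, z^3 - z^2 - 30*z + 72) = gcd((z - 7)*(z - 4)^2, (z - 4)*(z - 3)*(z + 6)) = z - 4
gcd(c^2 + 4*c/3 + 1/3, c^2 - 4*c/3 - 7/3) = c + 1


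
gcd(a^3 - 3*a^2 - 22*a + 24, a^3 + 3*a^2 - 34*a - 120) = a^2 - 2*a - 24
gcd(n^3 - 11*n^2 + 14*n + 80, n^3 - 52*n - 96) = n^2 - 6*n - 16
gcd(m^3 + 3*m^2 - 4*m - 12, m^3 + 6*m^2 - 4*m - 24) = m^2 - 4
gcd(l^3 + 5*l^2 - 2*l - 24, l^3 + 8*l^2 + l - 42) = l^2 + l - 6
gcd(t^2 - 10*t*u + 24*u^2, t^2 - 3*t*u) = 1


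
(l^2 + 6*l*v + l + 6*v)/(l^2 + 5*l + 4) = (l + 6*v)/(l + 4)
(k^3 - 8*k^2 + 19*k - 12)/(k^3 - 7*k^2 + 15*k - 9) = (k - 4)/(k - 3)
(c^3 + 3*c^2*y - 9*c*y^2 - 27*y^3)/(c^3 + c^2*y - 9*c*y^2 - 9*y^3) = (c + 3*y)/(c + y)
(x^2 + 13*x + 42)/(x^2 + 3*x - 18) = (x + 7)/(x - 3)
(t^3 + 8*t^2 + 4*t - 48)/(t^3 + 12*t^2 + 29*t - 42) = (t^2 + 2*t - 8)/(t^2 + 6*t - 7)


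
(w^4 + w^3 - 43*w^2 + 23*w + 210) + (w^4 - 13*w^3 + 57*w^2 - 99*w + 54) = 2*w^4 - 12*w^3 + 14*w^2 - 76*w + 264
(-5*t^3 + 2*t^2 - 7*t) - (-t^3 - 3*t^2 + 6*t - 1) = -4*t^3 + 5*t^2 - 13*t + 1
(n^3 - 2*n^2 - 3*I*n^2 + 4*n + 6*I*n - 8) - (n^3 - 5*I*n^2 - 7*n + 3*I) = -2*n^2 + 2*I*n^2 + 11*n + 6*I*n - 8 - 3*I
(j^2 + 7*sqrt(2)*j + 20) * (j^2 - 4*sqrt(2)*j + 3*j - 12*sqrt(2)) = j^4 + 3*j^3 + 3*sqrt(2)*j^3 - 36*j^2 + 9*sqrt(2)*j^2 - 80*sqrt(2)*j - 108*j - 240*sqrt(2)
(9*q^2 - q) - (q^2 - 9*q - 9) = 8*q^2 + 8*q + 9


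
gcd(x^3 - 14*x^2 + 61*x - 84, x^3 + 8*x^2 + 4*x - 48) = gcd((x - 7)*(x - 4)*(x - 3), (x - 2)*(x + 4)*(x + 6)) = 1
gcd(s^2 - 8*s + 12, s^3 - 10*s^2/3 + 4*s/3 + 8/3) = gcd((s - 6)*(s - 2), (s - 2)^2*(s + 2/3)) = s - 2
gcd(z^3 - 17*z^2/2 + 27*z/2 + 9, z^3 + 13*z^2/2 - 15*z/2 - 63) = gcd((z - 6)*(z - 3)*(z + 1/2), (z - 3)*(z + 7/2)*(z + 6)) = z - 3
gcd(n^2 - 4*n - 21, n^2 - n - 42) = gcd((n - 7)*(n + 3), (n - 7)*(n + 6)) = n - 7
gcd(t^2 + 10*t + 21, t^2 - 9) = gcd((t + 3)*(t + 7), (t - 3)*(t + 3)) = t + 3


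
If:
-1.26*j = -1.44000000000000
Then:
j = 1.14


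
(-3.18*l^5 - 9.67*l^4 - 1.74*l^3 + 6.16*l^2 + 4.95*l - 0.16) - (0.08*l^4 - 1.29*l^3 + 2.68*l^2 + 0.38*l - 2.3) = -3.18*l^5 - 9.75*l^4 - 0.45*l^3 + 3.48*l^2 + 4.57*l + 2.14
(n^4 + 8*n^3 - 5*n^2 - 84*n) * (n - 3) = n^5 + 5*n^4 - 29*n^3 - 69*n^2 + 252*n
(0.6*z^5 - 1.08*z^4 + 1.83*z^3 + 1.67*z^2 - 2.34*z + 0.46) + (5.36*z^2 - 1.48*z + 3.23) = 0.6*z^5 - 1.08*z^4 + 1.83*z^3 + 7.03*z^2 - 3.82*z + 3.69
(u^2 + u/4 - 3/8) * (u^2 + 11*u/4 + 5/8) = u^4 + 3*u^3 + 15*u^2/16 - 7*u/8 - 15/64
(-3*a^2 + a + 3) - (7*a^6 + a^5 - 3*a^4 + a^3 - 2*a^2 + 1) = -7*a^6 - a^5 + 3*a^4 - a^3 - a^2 + a + 2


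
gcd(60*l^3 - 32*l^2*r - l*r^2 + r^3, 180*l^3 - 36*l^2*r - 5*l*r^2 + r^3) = -30*l^2 + l*r + r^2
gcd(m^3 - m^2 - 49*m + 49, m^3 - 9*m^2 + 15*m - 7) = m^2 - 8*m + 7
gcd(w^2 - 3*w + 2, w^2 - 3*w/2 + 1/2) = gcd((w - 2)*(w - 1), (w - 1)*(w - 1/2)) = w - 1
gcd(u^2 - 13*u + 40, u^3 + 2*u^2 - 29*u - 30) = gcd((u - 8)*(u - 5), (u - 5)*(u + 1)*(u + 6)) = u - 5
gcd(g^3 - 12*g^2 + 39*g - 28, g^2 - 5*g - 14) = g - 7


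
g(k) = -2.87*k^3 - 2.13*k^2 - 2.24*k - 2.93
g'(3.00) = -92.51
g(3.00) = -106.31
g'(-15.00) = -1875.59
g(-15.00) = 9237.67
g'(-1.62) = -17.93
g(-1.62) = 7.31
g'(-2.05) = -29.69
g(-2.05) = 17.44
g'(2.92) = -88.09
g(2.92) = -99.09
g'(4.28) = -178.19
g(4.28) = -276.55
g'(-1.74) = -20.90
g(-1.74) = 9.64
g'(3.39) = -115.63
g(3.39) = -146.81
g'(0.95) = -14.06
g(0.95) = -9.44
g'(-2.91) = -62.75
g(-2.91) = 56.27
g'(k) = -8.61*k^2 - 4.26*k - 2.24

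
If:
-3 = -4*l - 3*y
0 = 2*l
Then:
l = 0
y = 1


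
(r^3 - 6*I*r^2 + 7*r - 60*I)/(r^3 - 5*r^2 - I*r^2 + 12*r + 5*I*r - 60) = (r - 5*I)/(r - 5)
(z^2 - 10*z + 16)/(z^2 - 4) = (z - 8)/(z + 2)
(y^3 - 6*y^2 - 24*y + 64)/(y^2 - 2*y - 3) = (-y^3 + 6*y^2 + 24*y - 64)/(-y^2 + 2*y + 3)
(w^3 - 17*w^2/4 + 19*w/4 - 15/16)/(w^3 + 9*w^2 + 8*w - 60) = (16*w^3 - 68*w^2 + 76*w - 15)/(16*(w^3 + 9*w^2 + 8*w - 60))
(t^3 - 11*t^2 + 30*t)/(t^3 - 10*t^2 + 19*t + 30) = t/(t + 1)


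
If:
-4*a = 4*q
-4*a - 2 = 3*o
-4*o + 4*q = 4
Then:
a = 1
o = -2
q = -1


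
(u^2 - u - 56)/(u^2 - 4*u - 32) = (u + 7)/(u + 4)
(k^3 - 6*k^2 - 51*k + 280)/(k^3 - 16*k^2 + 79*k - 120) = (k + 7)/(k - 3)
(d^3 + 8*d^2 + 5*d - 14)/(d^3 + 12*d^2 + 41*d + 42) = (d - 1)/(d + 3)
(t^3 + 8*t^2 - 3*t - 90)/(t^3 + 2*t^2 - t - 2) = (t^3 + 8*t^2 - 3*t - 90)/(t^3 + 2*t^2 - t - 2)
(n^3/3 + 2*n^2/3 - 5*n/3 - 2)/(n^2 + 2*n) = (n^3 + 2*n^2 - 5*n - 6)/(3*n*(n + 2))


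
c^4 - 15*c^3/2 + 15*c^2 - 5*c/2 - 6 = (c - 4)*(c - 3)*(c - 1)*(c + 1/2)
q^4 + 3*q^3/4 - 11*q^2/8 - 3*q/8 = q*(q - 1)*(q + 1/4)*(q + 3/2)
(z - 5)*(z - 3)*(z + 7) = z^3 - z^2 - 41*z + 105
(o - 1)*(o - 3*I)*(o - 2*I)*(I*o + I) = I*o^4 + 5*o^3 - 7*I*o^2 - 5*o + 6*I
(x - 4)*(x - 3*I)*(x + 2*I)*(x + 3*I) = x^4 - 4*x^3 + 2*I*x^3 + 9*x^2 - 8*I*x^2 - 36*x + 18*I*x - 72*I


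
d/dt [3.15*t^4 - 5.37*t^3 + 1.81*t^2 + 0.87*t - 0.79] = 12.6*t^3 - 16.11*t^2 + 3.62*t + 0.87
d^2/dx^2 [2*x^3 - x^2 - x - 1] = 12*x - 2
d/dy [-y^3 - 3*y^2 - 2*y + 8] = -3*y^2 - 6*y - 2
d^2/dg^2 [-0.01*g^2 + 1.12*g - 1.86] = -0.0200000000000000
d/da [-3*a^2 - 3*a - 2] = -6*a - 3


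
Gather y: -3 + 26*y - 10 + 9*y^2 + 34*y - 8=9*y^2 + 60*y - 21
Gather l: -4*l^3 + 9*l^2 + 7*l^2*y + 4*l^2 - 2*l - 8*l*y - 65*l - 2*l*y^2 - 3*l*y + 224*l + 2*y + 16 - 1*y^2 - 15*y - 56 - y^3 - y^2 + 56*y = -4*l^3 + l^2*(7*y + 13) + l*(-2*y^2 - 11*y + 157) - y^3 - 2*y^2 + 43*y - 40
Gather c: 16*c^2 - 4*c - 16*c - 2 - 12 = 16*c^2 - 20*c - 14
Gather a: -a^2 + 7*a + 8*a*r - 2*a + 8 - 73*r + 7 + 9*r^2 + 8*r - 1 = -a^2 + a*(8*r + 5) + 9*r^2 - 65*r + 14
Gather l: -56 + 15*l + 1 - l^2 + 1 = -l^2 + 15*l - 54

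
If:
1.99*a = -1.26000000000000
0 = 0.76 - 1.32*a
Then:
No Solution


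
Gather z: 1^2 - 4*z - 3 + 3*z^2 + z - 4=3*z^2 - 3*z - 6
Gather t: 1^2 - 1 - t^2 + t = -t^2 + t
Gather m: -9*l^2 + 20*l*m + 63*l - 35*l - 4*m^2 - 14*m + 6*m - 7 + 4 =-9*l^2 + 28*l - 4*m^2 + m*(20*l - 8) - 3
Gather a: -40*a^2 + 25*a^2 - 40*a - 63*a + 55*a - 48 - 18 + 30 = -15*a^2 - 48*a - 36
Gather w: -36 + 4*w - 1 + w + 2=5*w - 35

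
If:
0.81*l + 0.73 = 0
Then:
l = -0.90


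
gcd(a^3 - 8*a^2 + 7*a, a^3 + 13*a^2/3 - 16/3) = a - 1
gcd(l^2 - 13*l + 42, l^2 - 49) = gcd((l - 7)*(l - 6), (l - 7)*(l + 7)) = l - 7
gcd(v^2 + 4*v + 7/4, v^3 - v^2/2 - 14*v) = v + 7/2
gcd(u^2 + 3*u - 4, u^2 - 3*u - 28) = u + 4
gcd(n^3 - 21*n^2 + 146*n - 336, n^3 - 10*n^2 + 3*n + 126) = n^2 - 13*n + 42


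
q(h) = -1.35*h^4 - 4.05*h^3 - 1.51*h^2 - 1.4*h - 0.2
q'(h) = -5.4*h^3 - 12.15*h^2 - 3.02*h - 1.4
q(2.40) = -113.03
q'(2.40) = -153.28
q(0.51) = -1.94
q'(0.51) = -6.82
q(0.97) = -7.87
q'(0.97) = -20.69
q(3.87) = -565.79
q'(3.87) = -508.04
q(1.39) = -20.98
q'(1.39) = -43.58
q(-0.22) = 0.07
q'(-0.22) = -1.27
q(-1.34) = 4.36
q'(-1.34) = -6.18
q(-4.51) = -211.60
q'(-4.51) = 260.45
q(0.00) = -0.20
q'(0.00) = -1.40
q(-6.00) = -920.96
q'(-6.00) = 745.72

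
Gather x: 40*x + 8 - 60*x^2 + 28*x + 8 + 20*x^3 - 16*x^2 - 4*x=20*x^3 - 76*x^2 + 64*x + 16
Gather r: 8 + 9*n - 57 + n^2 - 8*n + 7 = n^2 + n - 42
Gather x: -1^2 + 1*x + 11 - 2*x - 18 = -x - 8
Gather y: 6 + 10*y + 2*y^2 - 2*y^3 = -2*y^3 + 2*y^2 + 10*y + 6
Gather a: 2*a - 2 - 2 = 2*a - 4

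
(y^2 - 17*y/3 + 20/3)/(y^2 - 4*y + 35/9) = 3*(y - 4)/(3*y - 7)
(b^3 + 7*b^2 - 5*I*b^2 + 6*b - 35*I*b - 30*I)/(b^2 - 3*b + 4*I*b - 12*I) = (b^3 + b^2*(7 - 5*I) + b*(6 - 35*I) - 30*I)/(b^2 + b*(-3 + 4*I) - 12*I)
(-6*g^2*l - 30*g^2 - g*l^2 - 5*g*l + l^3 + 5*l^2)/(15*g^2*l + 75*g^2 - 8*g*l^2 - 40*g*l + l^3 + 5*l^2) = (-2*g - l)/(5*g - l)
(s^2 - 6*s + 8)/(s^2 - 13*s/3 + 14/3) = 3*(s - 4)/(3*s - 7)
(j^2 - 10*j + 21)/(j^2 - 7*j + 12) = (j - 7)/(j - 4)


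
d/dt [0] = 0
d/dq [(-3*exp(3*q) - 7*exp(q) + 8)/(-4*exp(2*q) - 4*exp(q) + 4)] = (-(2*exp(q) + 1)*(3*exp(3*q) + 7*exp(q) - 8) + (9*exp(2*q) + 7)*(exp(2*q) + exp(q) - 1))*exp(q)/(4*(exp(2*q) + exp(q) - 1)^2)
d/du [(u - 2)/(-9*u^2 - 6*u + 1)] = (9*u^2 - 36*u - 11)/(81*u^4 + 108*u^3 + 18*u^2 - 12*u + 1)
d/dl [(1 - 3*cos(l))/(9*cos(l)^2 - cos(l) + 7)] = (27*sin(l)^2 + 18*cos(l) - 7)*sin(l)/(9*sin(l)^2 + cos(l) - 16)^2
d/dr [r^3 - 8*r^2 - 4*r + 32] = 3*r^2 - 16*r - 4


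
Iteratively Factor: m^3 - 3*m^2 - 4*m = (m - 4)*(m^2 + m) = (m - 4)*(m + 1)*(m)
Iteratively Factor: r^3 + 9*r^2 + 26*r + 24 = (r + 2)*(r^2 + 7*r + 12) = (r + 2)*(r + 4)*(r + 3)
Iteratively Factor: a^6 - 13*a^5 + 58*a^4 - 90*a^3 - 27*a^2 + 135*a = (a - 5)*(a^5 - 8*a^4 + 18*a^3 - 27*a) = (a - 5)*(a - 3)*(a^4 - 5*a^3 + 3*a^2 + 9*a) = (a - 5)*(a - 3)^2*(a^3 - 2*a^2 - 3*a) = a*(a - 5)*(a - 3)^2*(a^2 - 2*a - 3) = a*(a - 5)*(a - 3)^2*(a + 1)*(a - 3)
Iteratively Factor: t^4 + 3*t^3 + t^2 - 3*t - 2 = (t + 1)*(t^3 + 2*t^2 - t - 2) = (t + 1)^2*(t^2 + t - 2) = (t + 1)^2*(t + 2)*(t - 1)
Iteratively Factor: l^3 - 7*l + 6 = (l + 3)*(l^2 - 3*l + 2) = (l - 2)*(l + 3)*(l - 1)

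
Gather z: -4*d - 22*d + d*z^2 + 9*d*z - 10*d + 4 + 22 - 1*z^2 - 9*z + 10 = -36*d + z^2*(d - 1) + z*(9*d - 9) + 36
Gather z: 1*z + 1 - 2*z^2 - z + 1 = 2 - 2*z^2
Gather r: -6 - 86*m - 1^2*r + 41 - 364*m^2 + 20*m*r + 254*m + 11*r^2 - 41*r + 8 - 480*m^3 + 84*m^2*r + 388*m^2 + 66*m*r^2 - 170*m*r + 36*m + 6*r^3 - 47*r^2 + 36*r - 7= -480*m^3 + 24*m^2 + 204*m + 6*r^3 + r^2*(66*m - 36) + r*(84*m^2 - 150*m - 6) + 36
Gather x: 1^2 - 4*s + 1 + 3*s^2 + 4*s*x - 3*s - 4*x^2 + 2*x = 3*s^2 - 7*s - 4*x^2 + x*(4*s + 2) + 2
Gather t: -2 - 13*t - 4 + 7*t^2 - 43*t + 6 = 7*t^2 - 56*t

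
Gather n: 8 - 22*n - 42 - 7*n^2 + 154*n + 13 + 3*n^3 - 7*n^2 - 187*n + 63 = 3*n^3 - 14*n^2 - 55*n + 42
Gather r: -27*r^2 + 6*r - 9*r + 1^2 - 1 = -27*r^2 - 3*r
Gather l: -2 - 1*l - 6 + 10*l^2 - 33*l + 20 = 10*l^2 - 34*l + 12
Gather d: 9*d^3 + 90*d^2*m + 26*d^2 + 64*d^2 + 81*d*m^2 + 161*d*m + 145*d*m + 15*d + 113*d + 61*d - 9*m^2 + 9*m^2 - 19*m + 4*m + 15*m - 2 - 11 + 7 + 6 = 9*d^3 + d^2*(90*m + 90) + d*(81*m^2 + 306*m + 189)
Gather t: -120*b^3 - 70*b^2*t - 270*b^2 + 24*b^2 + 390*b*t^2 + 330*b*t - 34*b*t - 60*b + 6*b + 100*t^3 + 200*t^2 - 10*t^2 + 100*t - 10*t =-120*b^3 - 246*b^2 - 54*b + 100*t^3 + t^2*(390*b + 190) + t*(-70*b^2 + 296*b + 90)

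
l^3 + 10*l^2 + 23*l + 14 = (l + 1)*(l + 2)*(l + 7)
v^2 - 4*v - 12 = (v - 6)*(v + 2)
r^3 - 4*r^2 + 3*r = r*(r - 3)*(r - 1)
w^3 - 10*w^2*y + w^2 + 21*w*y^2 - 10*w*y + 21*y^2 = (w + 1)*(w - 7*y)*(w - 3*y)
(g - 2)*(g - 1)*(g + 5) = g^3 + 2*g^2 - 13*g + 10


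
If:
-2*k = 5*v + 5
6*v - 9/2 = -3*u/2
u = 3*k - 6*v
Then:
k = 5/19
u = 141/19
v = -21/19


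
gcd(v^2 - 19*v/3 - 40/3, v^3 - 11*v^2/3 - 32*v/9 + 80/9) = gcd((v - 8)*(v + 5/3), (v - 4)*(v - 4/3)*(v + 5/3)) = v + 5/3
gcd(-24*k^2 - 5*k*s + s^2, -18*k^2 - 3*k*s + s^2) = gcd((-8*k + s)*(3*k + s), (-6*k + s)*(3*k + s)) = 3*k + s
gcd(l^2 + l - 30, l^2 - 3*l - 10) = l - 5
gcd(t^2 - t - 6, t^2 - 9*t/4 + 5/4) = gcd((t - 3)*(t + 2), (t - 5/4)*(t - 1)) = 1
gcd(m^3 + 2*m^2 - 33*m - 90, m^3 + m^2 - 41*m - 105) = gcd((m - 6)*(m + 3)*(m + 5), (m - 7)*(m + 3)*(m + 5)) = m^2 + 8*m + 15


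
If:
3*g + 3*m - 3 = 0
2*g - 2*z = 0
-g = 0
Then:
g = 0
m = 1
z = 0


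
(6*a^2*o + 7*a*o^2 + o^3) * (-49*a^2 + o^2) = -294*a^4*o - 343*a^3*o^2 - 43*a^2*o^3 + 7*a*o^4 + o^5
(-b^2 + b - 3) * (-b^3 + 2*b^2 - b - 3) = b^5 - 3*b^4 + 6*b^3 - 4*b^2 + 9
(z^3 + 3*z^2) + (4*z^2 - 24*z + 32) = z^3 + 7*z^2 - 24*z + 32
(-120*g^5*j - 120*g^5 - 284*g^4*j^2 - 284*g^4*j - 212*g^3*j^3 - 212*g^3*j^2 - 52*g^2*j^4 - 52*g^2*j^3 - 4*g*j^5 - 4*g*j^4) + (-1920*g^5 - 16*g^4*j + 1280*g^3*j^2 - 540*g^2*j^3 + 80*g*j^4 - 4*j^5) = -120*g^5*j - 2040*g^5 - 284*g^4*j^2 - 300*g^4*j - 212*g^3*j^3 + 1068*g^3*j^2 - 52*g^2*j^4 - 592*g^2*j^3 - 4*g*j^5 + 76*g*j^4 - 4*j^5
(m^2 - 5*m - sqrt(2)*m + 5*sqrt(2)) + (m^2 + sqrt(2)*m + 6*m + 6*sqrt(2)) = 2*m^2 + m + 11*sqrt(2)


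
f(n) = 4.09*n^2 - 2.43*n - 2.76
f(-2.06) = 19.60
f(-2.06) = 19.60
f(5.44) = 105.06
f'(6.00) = 46.65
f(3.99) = 52.66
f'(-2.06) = -19.28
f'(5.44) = 42.07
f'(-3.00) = -26.97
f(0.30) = -3.12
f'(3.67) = 27.59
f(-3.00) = 41.34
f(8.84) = 295.37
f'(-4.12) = -36.13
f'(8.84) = 69.88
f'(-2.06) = -19.28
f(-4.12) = 76.68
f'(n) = 8.18*n - 2.43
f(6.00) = 129.90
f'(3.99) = 30.21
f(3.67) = 43.41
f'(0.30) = 0.02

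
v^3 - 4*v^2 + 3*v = v*(v - 3)*(v - 1)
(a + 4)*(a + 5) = a^2 + 9*a + 20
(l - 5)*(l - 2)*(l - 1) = l^3 - 8*l^2 + 17*l - 10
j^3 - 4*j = j*(j - 2)*(j + 2)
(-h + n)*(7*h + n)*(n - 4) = -7*h^2*n + 28*h^2 + 6*h*n^2 - 24*h*n + n^3 - 4*n^2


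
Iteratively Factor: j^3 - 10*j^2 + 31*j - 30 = (j - 2)*(j^2 - 8*j + 15) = (j - 5)*(j - 2)*(j - 3)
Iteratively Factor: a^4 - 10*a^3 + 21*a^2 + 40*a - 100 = (a - 5)*(a^3 - 5*a^2 - 4*a + 20) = (a - 5)^2*(a^2 - 4) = (a - 5)^2*(a - 2)*(a + 2)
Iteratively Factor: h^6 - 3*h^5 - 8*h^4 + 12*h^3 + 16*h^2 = (h + 1)*(h^5 - 4*h^4 - 4*h^3 + 16*h^2) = (h - 4)*(h + 1)*(h^4 - 4*h^2) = (h - 4)*(h - 2)*(h + 1)*(h^3 + 2*h^2) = h*(h - 4)*(h - 2)*(h + 1)*(h^2 + 2*h) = h*(h - 4)*(h - 2)*(h + 1)*(h + 2)*(h)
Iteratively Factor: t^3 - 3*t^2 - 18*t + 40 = (t - 2)*(t^2 - t - 20) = (t - 2)*(t + 4)*(t - 5)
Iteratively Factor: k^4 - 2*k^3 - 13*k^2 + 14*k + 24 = (k + 3)*(k^3 - 5*k^2 + 2*k + 8) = (k - 4)*(k + 3)*(k^2 - k - 2) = (k - 4)*(k + 1)*(k + 3)*(k - 2)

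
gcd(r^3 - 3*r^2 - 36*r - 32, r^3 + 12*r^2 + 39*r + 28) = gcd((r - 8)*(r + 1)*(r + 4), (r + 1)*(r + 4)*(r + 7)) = r^2 + 5*r + 4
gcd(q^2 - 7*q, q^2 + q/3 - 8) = 1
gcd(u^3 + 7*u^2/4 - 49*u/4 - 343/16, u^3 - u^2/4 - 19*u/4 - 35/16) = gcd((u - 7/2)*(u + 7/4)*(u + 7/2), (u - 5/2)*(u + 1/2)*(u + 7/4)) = u + 7/4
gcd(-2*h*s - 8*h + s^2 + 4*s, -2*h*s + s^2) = -2*h + s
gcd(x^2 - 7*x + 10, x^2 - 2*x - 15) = x - 5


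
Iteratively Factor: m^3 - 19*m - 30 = (m + 2)*(m^2 - 2*m - 15) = (m - 5)*(m + 2)*(m + 3)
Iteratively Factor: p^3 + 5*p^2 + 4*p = (p + 1)*(p^2 + 4*p) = p*(p + 1)*(p + 4)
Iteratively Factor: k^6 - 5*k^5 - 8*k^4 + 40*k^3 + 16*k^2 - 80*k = (k - 2)*(k^5 - 3*k^4 - 14*k^3 + 12*k^2 + 40*k) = (k - 2)*(k + 2)*(k^4 - 5*k^3 - 4*k^2 + 20*k) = (k - 5)*(k - 2)*(k + 2)*(k^3 - 4*k) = (k - 5)*(k - 2)*(k + 2)^2*(k^2 - 2*k) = k*(k - 5)*(k - 2)*(k + 2)^2*(k - 2)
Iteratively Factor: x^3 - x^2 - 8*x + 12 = (x - 2)*(x^2 + x - 6) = (x - 2)*(x + 3)*(x - 2)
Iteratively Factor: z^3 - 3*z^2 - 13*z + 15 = (z + 3)*(z^2 - 6*z + 5) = (z - 5)*(z + 3)*(z - 1)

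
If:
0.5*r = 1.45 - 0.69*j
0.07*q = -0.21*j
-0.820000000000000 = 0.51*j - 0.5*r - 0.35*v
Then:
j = 0.291666666666667*v + 0.525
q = -0.875*v - 1.575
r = 2.1755 - 0.4025*v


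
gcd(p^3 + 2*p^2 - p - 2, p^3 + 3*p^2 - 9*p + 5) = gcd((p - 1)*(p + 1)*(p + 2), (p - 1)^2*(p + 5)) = p - 1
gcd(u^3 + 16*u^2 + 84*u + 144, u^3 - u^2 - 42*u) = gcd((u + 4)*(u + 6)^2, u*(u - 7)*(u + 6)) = u + 6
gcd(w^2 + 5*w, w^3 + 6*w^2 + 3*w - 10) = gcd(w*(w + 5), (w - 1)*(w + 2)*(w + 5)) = w + 5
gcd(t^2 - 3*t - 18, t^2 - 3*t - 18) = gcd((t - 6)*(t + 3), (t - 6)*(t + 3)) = t^2 - 3*t - 18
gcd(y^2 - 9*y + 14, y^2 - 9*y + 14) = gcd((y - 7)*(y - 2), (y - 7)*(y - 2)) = y^2 - 9*y + 14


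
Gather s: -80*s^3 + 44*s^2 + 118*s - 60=-80*s^3 + 44*s^2 + 118*s - 60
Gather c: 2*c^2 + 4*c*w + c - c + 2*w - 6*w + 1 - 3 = 2*c^2 + 4*c*w - 4*w - 2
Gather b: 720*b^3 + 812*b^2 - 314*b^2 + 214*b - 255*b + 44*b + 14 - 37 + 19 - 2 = 720*b^3 + 498*b^2 + 3*b - 6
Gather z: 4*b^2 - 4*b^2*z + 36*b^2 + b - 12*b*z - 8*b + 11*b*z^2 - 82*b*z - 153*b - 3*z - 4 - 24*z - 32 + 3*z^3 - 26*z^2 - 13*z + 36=40*b^2 - 160*b + 3*z^3 + z^2*(11*b - 26) + z*(-4*b^2 - 94*b - 40)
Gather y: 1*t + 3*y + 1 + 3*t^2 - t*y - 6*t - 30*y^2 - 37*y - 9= 3*t^2 - 5*t - 30*y^2 + y*(-t - 34) - 8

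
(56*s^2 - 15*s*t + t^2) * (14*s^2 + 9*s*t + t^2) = 784*s^4 + 294*s^3*t - 65*s^2*t^2 - 6*s*t^3 + t^4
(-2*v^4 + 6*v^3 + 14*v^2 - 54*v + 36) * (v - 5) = -2*v^5 + 16*v^4 - 16*v^3 - 124*v^2 + 306*v - 180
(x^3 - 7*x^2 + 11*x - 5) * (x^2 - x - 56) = x^5 - 8*x^4 - 38*x^3 + 376*x^2 - 611*x + 280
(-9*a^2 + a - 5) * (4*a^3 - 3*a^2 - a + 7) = -36*a^5 + 31*a^4 - 14*a^3 - 49*a^2 + 12*a - 35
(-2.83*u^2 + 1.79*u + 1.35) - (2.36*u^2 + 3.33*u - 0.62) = -5.19*u^2 - 1.54*u + 1.97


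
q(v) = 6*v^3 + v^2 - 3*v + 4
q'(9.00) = 1473.00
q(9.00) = 4432.00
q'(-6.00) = 633.00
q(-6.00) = -1238.00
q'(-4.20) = 306.12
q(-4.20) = -410.29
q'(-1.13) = 17.72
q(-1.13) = 0.01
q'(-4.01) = 278.42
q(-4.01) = -354.78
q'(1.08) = 20.16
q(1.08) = 9.48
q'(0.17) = -2.14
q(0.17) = 3.55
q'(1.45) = 37.74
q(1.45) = 20.04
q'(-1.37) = 28.04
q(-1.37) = -5.44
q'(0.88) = 12.70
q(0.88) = 6.22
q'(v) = 18*v^2 + 2*v - 3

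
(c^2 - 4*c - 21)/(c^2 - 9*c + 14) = (c + 3)/(c - 2)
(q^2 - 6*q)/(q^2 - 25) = q*(q - 6)/(q^2 - 25)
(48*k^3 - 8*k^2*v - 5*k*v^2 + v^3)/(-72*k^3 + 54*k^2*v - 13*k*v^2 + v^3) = (-12*k^2 - k*v + v^2)/(18*k^2 - 9*k*v + v^2)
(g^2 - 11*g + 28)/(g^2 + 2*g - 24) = (g - 7)/(g + 6)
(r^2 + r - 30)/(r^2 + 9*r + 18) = (r - 5)/(r + 3)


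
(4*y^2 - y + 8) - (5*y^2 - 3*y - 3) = -y^2 + 2*y + 11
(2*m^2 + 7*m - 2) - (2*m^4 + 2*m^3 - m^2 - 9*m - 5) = -2*m^4 - 2*m^3 + 3*m^2 + 16*m + 3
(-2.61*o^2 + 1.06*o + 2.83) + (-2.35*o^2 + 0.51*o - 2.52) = -4.96*o^2 + 1.57*o + 0.31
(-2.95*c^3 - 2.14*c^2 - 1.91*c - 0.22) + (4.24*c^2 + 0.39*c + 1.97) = -2.95*c^3 + 2.1*c^2 - 1.52*c + 1.75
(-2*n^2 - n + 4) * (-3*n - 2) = 6*n^3 + 7*n^2 - 10*n - 8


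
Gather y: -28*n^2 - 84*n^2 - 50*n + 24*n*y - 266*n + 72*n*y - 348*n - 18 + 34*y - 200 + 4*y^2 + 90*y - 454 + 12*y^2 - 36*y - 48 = -112*n^2 - 664*n + 16*y^2 + y*(96*n + 88) - 720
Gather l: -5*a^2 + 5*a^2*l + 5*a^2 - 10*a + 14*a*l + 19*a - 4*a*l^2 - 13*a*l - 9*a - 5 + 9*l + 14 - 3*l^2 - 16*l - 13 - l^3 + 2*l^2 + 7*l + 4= -l^3 + l^2*(-4*a - 1) + l*(5*a^2 + a)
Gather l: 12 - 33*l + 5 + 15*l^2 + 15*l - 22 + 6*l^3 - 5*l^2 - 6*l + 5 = 6*l^3 + 10*l^2 - 24*l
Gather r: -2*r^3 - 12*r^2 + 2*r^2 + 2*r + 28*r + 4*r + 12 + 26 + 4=-2*r^3 - 10*r^2 + 34*r + 42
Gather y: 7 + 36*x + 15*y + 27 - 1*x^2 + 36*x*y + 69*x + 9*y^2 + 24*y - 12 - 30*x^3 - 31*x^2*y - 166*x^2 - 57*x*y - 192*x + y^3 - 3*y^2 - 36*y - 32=-30*x^3 - 167*x^2 - 87*x + y^3 + 6*y^2 + y*(-31*x^2 - 21*x + 3) - 10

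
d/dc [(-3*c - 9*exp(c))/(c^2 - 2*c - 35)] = 3*(2*(c - 1)*(c + 3*exp(c)) + (3*exp(c) + 1)*(-c^2 + 2*c + 35))/(-c^2 + 2*c + 35)^2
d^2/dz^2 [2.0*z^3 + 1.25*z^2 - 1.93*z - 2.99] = 12.0*z + 2.5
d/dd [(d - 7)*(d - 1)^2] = 3*(d - 5)*(d - 1)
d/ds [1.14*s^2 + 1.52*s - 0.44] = 2.28*s + 1.52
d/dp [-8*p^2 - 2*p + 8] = -16*p - 2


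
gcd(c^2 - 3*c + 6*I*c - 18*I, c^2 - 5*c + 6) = c - 3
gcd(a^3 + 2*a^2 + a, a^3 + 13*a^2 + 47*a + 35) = a + 1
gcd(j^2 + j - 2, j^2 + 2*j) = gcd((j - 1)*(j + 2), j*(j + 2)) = j + 2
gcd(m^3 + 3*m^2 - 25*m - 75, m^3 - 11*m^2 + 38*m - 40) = m - 5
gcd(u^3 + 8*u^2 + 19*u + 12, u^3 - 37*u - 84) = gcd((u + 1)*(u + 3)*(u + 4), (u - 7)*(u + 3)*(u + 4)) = u^2 + 7*u + 12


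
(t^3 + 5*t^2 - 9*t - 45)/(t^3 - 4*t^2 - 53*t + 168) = (t^2 + 8*t + 15)/(t^2 - t - 56)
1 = 1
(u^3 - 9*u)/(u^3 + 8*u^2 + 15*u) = (u - 3)/(u + 5)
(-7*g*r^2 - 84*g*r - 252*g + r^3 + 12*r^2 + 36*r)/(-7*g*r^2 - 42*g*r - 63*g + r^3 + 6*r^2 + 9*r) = (r^2 + 12*r + 36)/(r^2 + 6*r + 9)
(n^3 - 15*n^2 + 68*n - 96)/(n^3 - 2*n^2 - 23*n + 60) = (n - 8)/(n + 5)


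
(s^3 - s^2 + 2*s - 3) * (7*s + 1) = 7*s^4 - 6*s^3 + 13*s^2 - 19*s - 3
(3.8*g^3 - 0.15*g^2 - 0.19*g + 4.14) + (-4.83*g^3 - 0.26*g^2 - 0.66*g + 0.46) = -1.03*g^3 - 0.41*g^2 - 0.85*g + 4.6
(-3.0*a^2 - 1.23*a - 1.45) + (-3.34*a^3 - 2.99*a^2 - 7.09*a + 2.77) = -3.34*a^3 - 5.99*a^2 - 8.32*a + 1.32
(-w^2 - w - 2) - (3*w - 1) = -w^2 - 4*w - 1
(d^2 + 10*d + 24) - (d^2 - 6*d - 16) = 16*d + 40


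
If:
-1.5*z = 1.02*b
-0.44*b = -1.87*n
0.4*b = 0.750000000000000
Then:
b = 1.88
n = 0.44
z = -1.28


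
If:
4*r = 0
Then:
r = 0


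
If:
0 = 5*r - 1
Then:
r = 1/5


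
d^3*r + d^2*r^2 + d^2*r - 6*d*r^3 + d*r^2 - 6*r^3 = (d - 2*r)*(d + 3*r)*(d*r + r)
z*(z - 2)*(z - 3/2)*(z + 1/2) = z^4 - 3*z^3 + 5*z^2/4 + 3*z/2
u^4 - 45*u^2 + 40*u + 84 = (u - 6)*(u - 2)*(u + 1)*(u + 7)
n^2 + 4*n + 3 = (n + 1)*(n + 3)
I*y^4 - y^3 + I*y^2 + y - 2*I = (y - 1)*(y - I)*(y + 2*I)*(I*y + I)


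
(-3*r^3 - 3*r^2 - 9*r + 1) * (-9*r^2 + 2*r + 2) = 27*r^5 + 21*r^4 + 69*r^3 - 33*r^2 - 16*r + 2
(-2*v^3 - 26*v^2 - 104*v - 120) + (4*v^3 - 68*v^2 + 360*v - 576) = 2*v^3 - 94*v^2 + 256*v - 696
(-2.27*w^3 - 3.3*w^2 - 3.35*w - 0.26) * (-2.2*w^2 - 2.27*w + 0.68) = 4.994*w^5 + 12.4129*w^4 + 13.3174*w^3 + 5.9325*w^2 - 1.6878*w - 0.1768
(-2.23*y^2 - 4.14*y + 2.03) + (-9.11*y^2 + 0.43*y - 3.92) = -11.34*y^2 - 3.71*y - 1.89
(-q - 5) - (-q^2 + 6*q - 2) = q^2 - 7*q - 3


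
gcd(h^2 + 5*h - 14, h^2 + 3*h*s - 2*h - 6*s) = h - 2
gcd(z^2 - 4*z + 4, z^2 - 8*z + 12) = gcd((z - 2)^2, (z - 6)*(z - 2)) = z - 2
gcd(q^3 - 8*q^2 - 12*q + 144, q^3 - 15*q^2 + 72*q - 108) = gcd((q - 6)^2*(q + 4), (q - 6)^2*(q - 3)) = q^2 - 12*q + 36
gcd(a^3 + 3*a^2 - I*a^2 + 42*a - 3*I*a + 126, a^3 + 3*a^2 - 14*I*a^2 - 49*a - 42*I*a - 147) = a^2 + a*(3 - 7*I) - 21*I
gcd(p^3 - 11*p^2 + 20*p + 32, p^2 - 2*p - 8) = p - 4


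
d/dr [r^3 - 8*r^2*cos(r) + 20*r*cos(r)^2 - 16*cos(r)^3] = 8*r^2*sin(r) + 3*r^2 - 20*r*sin(2*r) - 16*r*cos(r) + 48*sin(r)*cos(r)^2 + 20*cos(r)^2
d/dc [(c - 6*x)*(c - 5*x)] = 2*c - 11*x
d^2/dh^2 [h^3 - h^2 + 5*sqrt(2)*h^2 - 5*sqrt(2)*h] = 6*h - 2 + 10*sqrt(2)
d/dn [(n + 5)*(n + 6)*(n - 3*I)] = 3*n^2 + n*(22 - 6*I) + 30 - 33*I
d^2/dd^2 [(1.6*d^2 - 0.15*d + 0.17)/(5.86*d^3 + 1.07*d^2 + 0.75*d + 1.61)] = (109.88672*d^6 - 30.90564*d^5 + 22.217604*d^4 - 195.873066*d^3 + 6.095058*d^2 - 7.254312*d + 8.262502)/(201.230056*d^9 + 110.230116*d^8 + 97.391442*d^7 + 195.301211*d^6 + 73.034907*d^5 + 49.791192*d^4 + 53.743143*d^3 + 11.037516*d^2 + 5.832225*d + 4.173281)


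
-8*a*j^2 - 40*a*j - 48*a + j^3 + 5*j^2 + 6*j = (-8*a + j)*(j + 2)*(j + 3)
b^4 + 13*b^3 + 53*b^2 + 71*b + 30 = (b + 1)^2*(b + 5)*(b + 6)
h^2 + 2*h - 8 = (h - 2)*(h + 4)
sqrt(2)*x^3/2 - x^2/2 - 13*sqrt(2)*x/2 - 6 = (x - 3*sqrt(2))*(x + 2*sqrt(2))*(sqrt(2)*x/2 + 1/2)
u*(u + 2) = u^2 + 2*u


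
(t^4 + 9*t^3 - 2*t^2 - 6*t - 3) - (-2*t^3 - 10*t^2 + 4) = t^4 + 11*t^3 + 8*t^2 - 6*t - 7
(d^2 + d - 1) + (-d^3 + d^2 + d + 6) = -d^3 + 2*d^2 + 2*d + 5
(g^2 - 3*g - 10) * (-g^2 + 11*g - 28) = -g^4 + 14*g^3 - 51*g^2 - 26*g + 280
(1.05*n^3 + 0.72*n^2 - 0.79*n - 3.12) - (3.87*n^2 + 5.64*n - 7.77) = 1.05*n^3 - 3.15*n^2 - 6.43*n + 4.65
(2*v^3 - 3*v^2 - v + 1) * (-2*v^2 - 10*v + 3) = -4*v^5 - 14*v^4 + 38*v^3 - v^2 - 13*v + 3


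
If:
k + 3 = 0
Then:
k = -3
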